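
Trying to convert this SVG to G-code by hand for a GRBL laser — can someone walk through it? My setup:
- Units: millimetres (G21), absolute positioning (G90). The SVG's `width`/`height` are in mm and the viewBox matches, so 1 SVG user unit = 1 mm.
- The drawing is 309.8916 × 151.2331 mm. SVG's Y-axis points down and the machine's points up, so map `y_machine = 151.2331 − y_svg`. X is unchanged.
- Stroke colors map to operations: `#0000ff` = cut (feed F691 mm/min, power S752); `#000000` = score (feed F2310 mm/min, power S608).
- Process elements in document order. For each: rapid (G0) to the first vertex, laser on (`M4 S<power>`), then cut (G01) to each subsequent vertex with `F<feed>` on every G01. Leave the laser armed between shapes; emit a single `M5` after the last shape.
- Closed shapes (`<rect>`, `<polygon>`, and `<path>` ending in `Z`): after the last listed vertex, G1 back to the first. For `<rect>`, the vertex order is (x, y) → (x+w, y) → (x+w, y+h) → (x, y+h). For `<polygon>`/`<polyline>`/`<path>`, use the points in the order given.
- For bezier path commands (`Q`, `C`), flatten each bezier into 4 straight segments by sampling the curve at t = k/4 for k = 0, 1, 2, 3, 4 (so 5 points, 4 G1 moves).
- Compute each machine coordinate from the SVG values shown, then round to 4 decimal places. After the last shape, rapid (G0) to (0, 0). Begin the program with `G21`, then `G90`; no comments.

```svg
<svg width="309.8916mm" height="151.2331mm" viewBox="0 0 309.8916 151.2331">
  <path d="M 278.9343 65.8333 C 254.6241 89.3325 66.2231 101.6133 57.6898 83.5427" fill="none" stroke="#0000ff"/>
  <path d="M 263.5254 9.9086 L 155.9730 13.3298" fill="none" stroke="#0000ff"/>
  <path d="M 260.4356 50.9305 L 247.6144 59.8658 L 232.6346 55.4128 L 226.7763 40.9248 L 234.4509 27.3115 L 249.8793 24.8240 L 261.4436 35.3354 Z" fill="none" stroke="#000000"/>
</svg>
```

1 u = 1 mm; y_m = 151.2331 − y.

[1] `<path>` cubic bezier, #0000ff→cut S752 F691: (278.9343,85.3998) → (235.3090,70.1778) → (162.3957,60.9564) → (92.4406,59.5294) → (57.6898,67.6904)

[2] `<path>` line segment, #0000ff→cut S752 F691: (263.5254,141.3245) → (155.9730,137.9033)

[3] `<path>` regular polygon, #000000→score S608 F2310: (260.4356,100.3026) → (247.6144,91.3673) → (232.6346,95.8203) → (226.7763,110.3083) → (234.4509,123.9216) → (249.8793,126.4091) → (261.4436,115.8977) → (260.4356,100.3026) (closed)

G21
G90
G0 X278.9343 Y85.3998
M4 S752
G01 X235.3090 Y70.1778 F691
G01 X162.3957 Y60.9564 F691
G01 X92.4406 Y59.5294 F691
G01 X57.6898 Y67.6904 F691
G0 X263.5254 Y141.3245
M4 S752
G01 X155.9730 Y137.9033 F691
G0 X260.4356 Y100.3026
M4 S608
G01 X247.6144 Y91.3673 F2310
G01 X232.6346 Y95.8203 F2310
G01 X226.7763 Y110.3083 F2310
G01 X234.4509 Y123.9216 F2310
G01 X249.8793 Y126.4091 F2310
G01 X261.4436 Y115.8977 F2310
G01 X260.4356 Y100.3026 F2310
M5
G0 X0.0000 Y0.0000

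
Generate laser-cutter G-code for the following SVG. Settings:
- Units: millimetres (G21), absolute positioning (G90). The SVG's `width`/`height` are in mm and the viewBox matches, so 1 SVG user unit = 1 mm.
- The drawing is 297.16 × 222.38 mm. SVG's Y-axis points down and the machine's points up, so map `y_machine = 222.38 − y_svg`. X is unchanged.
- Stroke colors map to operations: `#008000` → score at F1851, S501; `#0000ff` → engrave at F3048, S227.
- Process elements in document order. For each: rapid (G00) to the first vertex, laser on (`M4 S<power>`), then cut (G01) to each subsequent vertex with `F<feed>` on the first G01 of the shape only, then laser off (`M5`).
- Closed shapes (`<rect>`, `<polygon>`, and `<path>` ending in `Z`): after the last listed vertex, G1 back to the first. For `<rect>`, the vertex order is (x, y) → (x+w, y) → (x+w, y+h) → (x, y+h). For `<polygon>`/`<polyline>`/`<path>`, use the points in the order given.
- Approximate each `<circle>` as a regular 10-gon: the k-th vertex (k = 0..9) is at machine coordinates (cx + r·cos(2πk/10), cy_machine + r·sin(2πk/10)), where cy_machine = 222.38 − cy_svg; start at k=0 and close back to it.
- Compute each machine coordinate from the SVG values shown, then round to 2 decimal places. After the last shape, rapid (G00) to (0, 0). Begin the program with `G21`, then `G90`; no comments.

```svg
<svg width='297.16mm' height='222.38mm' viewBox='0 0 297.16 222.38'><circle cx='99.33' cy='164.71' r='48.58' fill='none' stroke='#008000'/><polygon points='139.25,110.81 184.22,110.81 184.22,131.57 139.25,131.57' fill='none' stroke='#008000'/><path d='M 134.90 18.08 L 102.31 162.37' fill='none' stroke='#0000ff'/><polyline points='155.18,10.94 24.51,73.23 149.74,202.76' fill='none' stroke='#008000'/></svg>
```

Since the viewBox matches the mm dimensions, user units are millimetres directly. The only transform is the Y-flip y_m = 222.38 − y_svg.

Shape 1 is a circle drawn with `<circle>`. Its stroke #008000 means score at S501, F1851. After flipping Y the toolpath is (147.91,57.67) → (138.63,86.22) → (114.34,103.87) → (84.32,103.87) → (60.03,86.22) → (50.75,57.67) → (60.03,29.12) → (84.32,11.47) → (114.34,11.47) → (138.63,29.12) → (147.91,57.67), returning to the start.

Shape 2 is a rectangle drawn with `<polygon>`. Its stroke #008000 means score at S501, F1851. After flipping Y the toolpath is (139.25,111.57) → (184.22,111.57) → (184.22,90.81) → (139.25,90.81) → (139.25,111.57), returning to the start.

Shape 3 is a line segment drawn with `<path>`. Its stroke #0000ff means engrave at S227, F3048. After flipping Y the toolpath is (134.90,204.30) → (102.31,60.01).

Shape 4 is a open polyline drawn with `<polyline>`. Its stroke #008000 means score at S501, F1851. After flipping Y the toolpath is (155.18,211.44) → (24.51,149.15) → (149.74,19.62).

G21
G90
G00 X147.91 Y57.67
M4 S501
G01 X138.63 Y86.22 F1851
G01 X114.34 Y103.87
G01 X84.32 Y103.87
G01 X60.03 Y86.22
G01 X50.75 Y57.67
G01 X60.03 Y29.12
G01 X84.32 Y11.47
G01 X114.34 Y11.47
G01 X138.63 Y29.12
G01 X147.91 Y57.67
M5
G00 X139.25 Y111.57
M4 S501
G01 X184.22 Y111.57 F1851
G01 X184.22 Y90.81
G01 X139.25 Y90.81
G01 X139.25 Y111.57
M5
G00 X134.90 Y204.30
M4 S227
G01 X102.31 Y60.01 F3048
M5
G00 X155.18 Y211.44
M4 S501
G01 X24.51 Y149.15 F1851
G01 X149.74 Y19.62
M5
G00 X0.00 Y0.00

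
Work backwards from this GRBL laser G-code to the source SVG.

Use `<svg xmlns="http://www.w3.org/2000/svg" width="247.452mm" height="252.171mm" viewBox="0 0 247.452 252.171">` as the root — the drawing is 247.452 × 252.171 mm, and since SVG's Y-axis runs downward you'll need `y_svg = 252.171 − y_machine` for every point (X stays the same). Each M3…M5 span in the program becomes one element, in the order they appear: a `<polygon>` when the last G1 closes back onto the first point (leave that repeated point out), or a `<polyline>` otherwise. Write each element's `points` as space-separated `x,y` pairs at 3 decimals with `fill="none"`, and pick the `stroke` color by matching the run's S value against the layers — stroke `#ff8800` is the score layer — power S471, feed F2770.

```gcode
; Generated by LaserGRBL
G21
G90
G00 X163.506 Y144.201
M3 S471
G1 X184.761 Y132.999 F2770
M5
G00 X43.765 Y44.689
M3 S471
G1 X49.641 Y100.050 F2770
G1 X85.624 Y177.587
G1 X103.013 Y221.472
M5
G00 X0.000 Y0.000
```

Machine Y-up, SVG Y-down with viewBox height 252.171, so y_svg = 252.171 − y_machine; X carries over. Every run uses S471, so all elements get stroke `#ff8800` (score).

Run 1: The run is open, so emit a `<polyline>` with points (Y-flipped): 163.506,107.970 184.761,119.172.

Run 2: The run is open, so emit a `<polyline>` with points (Y-flipped): 43.765,207.482 49.641,152.121 85.624,74.584 103.013,30.699.

<svg xmlns="http://www.w3.org/2000/svg" width="247.452mm" height="252.171mm" viewBox="0 0 247.452 252.171">
  <polyline points="163.506,107.970 184.761,119.172" fill="none" stroke="#ff8800"/>
  <polyline points="43.765,207.482 49.641,152.121 85.624,74.584 103.013,30.699" fill="none" stroke="#ff8800"/>
</svg>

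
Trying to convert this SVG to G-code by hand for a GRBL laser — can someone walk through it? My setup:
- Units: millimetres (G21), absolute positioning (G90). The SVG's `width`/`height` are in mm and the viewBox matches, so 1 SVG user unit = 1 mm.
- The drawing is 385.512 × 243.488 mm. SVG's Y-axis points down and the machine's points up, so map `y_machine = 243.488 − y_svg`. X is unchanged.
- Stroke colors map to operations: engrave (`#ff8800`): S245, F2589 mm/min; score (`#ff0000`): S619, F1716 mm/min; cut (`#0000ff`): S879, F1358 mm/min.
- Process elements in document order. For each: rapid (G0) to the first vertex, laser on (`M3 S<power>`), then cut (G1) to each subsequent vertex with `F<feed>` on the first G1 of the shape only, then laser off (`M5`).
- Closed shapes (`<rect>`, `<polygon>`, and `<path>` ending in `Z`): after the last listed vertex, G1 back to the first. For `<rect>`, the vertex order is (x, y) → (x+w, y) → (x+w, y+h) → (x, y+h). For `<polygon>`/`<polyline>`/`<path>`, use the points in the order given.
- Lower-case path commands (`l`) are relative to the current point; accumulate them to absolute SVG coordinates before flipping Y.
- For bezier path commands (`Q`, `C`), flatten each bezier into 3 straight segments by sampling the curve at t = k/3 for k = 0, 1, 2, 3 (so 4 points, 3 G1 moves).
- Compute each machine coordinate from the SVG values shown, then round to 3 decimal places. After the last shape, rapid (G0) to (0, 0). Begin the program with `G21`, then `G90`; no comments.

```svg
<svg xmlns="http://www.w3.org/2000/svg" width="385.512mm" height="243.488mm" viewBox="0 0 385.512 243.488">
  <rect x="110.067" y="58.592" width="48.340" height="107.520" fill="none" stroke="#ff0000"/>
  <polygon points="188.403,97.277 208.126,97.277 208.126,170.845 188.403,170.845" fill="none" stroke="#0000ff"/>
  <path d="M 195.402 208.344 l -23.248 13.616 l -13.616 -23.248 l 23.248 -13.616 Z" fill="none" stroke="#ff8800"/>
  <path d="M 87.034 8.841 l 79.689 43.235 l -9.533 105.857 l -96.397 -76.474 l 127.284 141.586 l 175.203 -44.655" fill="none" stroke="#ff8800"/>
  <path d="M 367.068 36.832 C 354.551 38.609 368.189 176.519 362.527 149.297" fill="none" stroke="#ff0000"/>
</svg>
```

1 u = 1 mm; y_m = 243.488 − y.

[1] `<rect>` rectangle, #ff0000→score S619 F1716: (110.067,184.896) → (158.407,184.896) → (158.407,77.376) → (110.067,77.376) → (110.067,184.896) (closed)

[2] `<polygon>` rectangle, #0000ff→cut S879 F1358: (188.403,146.211) → (208.126,146.211) → (208.126,72.643) → (188.403,72.643) → (188.403,146.211) (closed)

[3] `<path>` regular polygon, #ff8800→engrave S245 F2589: (195.402,35.144) → (172.154,21.528) → (158.538,44.776) → (181.786,58.392) → (195.402,35.144) (closed)

[4] `<path>` open polyline, #ff8800→engrave S245 F2589: (87.034,234.647) → (166.723,191.412) → (157.190,85.555) → (60.793,162.029) → (188.077,20.443) → (363.280,65.098)

[5] `<path>` cubic bezier, #ff0000→score S619 F1716: (367.068,206.656) → (361.586,170.659) → (363.439,110.855) → (362.527,94.191)

G21
G90
G0 X110.067 Y184.896
M3 S619
G1 X158.407 Y184.896 F1716
G1 X158.407 Y77.376
G1 X110.067 Y77.376
G1 X110.067 Y184.896
M5
G0 X188.403 Y146.211
M3 S879
G1 X208.126 Y146.211 F1358
G1 X208.126 Y72.643
G1 X188.403 Y72.643
G1 X188.403 Y146.211
M5
G0 X195.402 Y35.144
M3 S245
G1 X172.154 Y21.528 F2589
G1 X158.538 Y44.776
G1 X181.786 Y58.392
G1 X195.402 Y35.144
M5
G0 X87.034 Y234.647
M3 S245
G1 X166.723 Y191.412 F2589
G1 X157.190 Y85.555
G1 X60.793 Y162.029
G1 X188.077 Y20.443
G1 X363.280 Y65.098
M5
G0 X367.068 Y206.656
M3 S619
G1 X361.586 Y170.659 F1716
G1 X363.439 Y110.855
G1 X362.527 Y94.191
M5
G0 X0.000 Y0.000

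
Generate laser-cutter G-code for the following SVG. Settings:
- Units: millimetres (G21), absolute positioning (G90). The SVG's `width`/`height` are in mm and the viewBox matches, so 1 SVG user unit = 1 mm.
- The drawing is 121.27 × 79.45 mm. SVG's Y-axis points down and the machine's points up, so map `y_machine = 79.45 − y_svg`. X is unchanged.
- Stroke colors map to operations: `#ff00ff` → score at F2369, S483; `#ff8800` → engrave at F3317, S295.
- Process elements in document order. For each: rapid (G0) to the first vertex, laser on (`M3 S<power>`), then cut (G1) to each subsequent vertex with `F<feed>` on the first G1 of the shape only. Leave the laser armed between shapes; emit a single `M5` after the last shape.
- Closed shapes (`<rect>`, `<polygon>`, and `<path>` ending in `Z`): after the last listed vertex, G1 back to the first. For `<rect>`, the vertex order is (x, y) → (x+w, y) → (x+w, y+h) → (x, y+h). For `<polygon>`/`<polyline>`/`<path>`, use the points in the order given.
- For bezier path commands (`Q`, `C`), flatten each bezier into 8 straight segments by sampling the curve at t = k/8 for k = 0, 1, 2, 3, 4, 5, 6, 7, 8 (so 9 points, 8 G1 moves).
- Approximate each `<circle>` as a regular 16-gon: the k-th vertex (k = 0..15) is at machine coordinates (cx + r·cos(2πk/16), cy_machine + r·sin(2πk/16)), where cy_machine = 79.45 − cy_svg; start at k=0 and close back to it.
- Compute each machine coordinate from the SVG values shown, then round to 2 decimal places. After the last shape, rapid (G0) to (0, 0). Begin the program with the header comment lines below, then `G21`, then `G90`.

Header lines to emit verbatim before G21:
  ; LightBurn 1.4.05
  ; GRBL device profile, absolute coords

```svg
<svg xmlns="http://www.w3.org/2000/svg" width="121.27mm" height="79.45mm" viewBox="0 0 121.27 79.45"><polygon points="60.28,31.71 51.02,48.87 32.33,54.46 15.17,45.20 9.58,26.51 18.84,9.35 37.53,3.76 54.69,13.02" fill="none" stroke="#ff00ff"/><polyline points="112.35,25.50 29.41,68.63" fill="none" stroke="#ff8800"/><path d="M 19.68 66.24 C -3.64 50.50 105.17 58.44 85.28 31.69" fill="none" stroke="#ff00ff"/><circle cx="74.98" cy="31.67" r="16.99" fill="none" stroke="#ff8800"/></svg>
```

viewBox `0 0 121.27 79.45` with mm width/height → 1 unit = 1 mm. Flip: y_m = 79.45 − y_svg.

**Shape 1** — `<polygon>` regular polygon, stroke `#ff00ff` → score (S483, F2369). Machine vertices: (60.28,47.74) → (51.02,30.58) → (32.33,24.99) → (15.17,34.25) → (9.58,52.94) → (18.84,70.10) → (37.53,75.69) → (54.69,66.43) → (60.28,47.74). Closed: final G1 returns to the first vertex.

**Shape 2** — `<polyline>` line segment, stroke `#ff8800` → engrave (S295, F3317). Machine vertices: (112.35,53.95) → (29.41,10.82). Open path.

**Shape 3** — `<path>` cubic bezier, stroke `#ff00ff` → score (S483, F2369). Control points (SVG): P0=(19.68,66.24), P1=(-3.64,50.50), P2=(105.17,58.44), P3=(85.28,31.69); sampled at t=k/8. Machine vertices: (19.68,13.21) → (16.62,18.12) → (22.89,21.49) → (35.43,24.01) → (51.19,26.36) → (67.12,29.22) → (80.14,33.29) → (87.22,39.24) → (85.28,47.76). Open path.

**Shape 4** — `<circle>` circle, stroke `#ff8800` → engrave (S295, F3317). Machine vertices: (91.97,47.78) → (90.68,54.28) → (86.99,59.79) → (81.48,63.48) → (74.98,64.77) → (68.48,63.48) → (62.97,59.79) → (59.28,54.28) → (57.99,47.78) → (59.28,41.28) → (62.97,35.77) → (68.48,32.08) → (74.98,30.79) → (81.48,32.08) → (86.99,35.77) → (90.68,41.28) → (91.97,47.78). Closed: final G1 returns to the first vertex.

; LightBurn 1.4.05
; GRBL device profile, absolute coords
G21
G90
G0 X60.28 Y47.74
M3 S483
G1 X51.02 Y30.58 F2369
G1 X32.33 Y24.99
G1 X15.17 Y34.25
G1 X9.58 Y52.94
G1 X18.84 Y70.10
G1 X37.53 Y75.69
G1 X54.69 Y66.43
G1 X60.28 Y47.74
G0 X112.35 Y53.95
M3 S295
G1 X29.41 Y10.82 F3317
G0 X19.68 Y13.21
M3 S483
G1 X16.62 Y18.12 F2369
G1 X22.89 Y21.49
G1 X35.43 Y24.01
G1 X51.19 Y26.36
G1 X67.12 Y29.22
G1 X80.14 Y33.29
G1 X87.22 Y39.24
G1 X85.28 Y47.76
G0 X91.97 Y47.78
M3 S295
G1 X90.68 Y54.28 F3317
G1 X86.99 Y59.79
G1 X81.48 Y63.48
G1 X74.98 Y64.77
G1 X68.48 Y63.48
G1 X62.97 Y59.79
G1 X59.28 Y54.28
G1 X57.99 Y47.78
G1 X59.28 Y41.28
G1 X62.97 Y35.77
G1 X68.48 Y32.08
G1 X74.98 Y30.79
G1 X81.48 Y32.08
G1 X86.99 Y35.77
G1 X90.68 Y41.28
G1 X91.97 Y47.78
M5
G0 X0.00 Y0.00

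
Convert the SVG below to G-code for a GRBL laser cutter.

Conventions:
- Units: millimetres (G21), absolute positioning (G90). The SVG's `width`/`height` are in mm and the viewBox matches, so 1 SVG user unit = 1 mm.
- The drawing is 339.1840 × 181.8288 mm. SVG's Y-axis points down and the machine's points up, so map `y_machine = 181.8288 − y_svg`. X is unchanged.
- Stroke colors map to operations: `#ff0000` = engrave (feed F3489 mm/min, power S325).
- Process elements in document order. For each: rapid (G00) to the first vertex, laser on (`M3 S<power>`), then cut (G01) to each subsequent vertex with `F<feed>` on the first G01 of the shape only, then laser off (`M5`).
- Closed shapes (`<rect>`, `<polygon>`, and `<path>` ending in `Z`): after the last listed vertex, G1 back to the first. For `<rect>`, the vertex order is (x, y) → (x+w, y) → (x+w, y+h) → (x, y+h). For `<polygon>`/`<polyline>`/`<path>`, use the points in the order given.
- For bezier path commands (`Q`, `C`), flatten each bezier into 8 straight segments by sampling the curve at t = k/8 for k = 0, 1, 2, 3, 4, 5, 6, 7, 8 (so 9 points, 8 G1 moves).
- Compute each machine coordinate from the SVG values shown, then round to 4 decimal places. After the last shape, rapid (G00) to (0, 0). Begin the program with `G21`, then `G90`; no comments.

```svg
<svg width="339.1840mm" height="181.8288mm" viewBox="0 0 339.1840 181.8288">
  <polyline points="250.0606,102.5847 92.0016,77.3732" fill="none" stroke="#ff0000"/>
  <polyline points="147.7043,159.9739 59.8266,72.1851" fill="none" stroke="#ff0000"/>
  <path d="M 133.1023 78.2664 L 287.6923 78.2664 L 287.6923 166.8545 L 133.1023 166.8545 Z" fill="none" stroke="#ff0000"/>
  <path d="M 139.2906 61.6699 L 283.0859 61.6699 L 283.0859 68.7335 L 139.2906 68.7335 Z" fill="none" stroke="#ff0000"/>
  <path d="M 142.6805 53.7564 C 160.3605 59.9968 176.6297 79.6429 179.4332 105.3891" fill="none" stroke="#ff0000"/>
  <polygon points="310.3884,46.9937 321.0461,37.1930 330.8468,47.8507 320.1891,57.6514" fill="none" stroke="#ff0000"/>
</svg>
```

1 u = 1 mm; y_m = 181.8288 − y.

[1] `<polyline>` line segment, #ff0000→engrave S325 F3489: (250.0606,79.2441) → (92.0016,104.4556)

[2] `<polyline>` line segment, #ff0000→engrave S325 F3489: (147.7043,21.8549) → (59.8266,109.6437)

[3] `<path>` rectangle, #ff0000→engrave S325 F3489: (133.1023,103.5624) → (287.6923,103.5624) → (287.6923,14.9743) → (133.1023,14.9743) → (133.1023,103.5624) (closed)

[4] `<path>` rectangle, #ff0000→engrave S325 F3489: (139.2906,120.1589) → (283.0859,120.1589) → (283.0859,113.0953) → (139.2906,113.0953) → (139.2906,120.1589) (closed)

[5] `<path>` cubic bezier, #ff0000→engrave S325 F3489: (142.6805,128.0724) → (149.2208,125.1181) → (155.4876,120.9927) → (161.3396,115.7817) → (166.6355,109.5707) → (171.2341,102.4454) → (174.9941,94.4914) → (177.7742,85.7943) → (179.4332,76.4397)

[6] `<polygon>` regular polygon, #ff0000→engrave S325 F3489: (310.3884,134.8351) → (321.0461,144.6358) → (330.8468,133.9781) → (320.1891,124.1774) → (310.3884,134.8351) (closed)

G21
G90
G00 X250.0606 Y79.2441
M3 S325
G01 X92.0016 Y104.4556 F3489
M5
G00 X147.7043 Y21.8549
M3 S325
G01 X59.8266 Y109.6437 F3489
M5
G00 X133.1023 Y103.5624
M3 S325
G01 X287.6923 Y103.5624 F3489
G01 X287.6923 Y14.9743
G01 X133.1023 Y14.9743
G01 X133.1023 Y103.5624
M5
G00 X139.2906 Y120.1589
M3 S325
G01 X283.0859 Y120.1589 F3489
G01 X283.0859 Y113.0953
G01 X139.2906 Y113.0953
G01 X139.2906 Y120.1589
M5
G00 X142.6805 Y128.0724
M3 S325
G01 X149.2208 Y125.1181 F3489
G01 X155.4876 Y120.9927
G01 X161.3396 Y115.7817
G01 X166.6355 Y109.5707
G01 X171.2341 Y102.4454
G01 X174.9941 Y94.4914
G01 X177.7742 Y85.7943
G01 X179.4332 Y76.4397
M5
G00 X310.3884 Y134.8351
M3 S325
G01 X321.0461 Y144.6358 F3489
G01 X330.8468 Y133.9781
G01 X320.1891 Y124.1774
G01 X310.3884 Y134.8351
M5
G00 X0.0000 Y0.0000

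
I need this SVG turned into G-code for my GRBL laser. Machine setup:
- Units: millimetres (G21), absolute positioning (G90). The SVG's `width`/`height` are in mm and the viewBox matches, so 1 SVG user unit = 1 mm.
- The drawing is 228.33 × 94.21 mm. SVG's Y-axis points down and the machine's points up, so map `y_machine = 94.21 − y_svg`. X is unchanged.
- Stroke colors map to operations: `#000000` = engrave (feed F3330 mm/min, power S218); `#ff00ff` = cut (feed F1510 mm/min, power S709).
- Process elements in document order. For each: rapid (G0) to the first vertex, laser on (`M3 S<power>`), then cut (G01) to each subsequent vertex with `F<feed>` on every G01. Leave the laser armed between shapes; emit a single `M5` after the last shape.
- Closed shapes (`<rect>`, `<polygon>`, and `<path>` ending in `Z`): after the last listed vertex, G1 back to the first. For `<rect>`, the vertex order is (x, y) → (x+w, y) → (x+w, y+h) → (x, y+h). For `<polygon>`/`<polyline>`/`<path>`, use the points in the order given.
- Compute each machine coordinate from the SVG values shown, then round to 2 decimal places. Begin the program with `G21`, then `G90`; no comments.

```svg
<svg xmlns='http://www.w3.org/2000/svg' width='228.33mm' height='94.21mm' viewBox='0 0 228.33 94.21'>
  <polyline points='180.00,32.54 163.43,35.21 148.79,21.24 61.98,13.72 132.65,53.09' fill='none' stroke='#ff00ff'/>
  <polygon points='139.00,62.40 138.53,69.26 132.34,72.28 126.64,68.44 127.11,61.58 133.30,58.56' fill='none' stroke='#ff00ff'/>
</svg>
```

viewBox `0 0 228.33 94.21` with mm width/height → 1 unit = 1 mm. Flip: y_m = 94.21 − y_svg.

**Shape 1** — `<polyline>` open polyline, stroke `#ff00ff` → cut (S709, F1510). Machine vertices: (180.00,61.67) → (163.43,59.00) → (148.79,72.97) → (61.98,80.49) → (132.65,41.12). Open path.

**Shape 2** — `<polygon>` regular polygon, stroke `#ff00ff` → cut (S709, F1510). Machine vertices: (139.00,31.81) → (138.53,24.95) → (132.34,21.93) → (126.64,25.77) → (127.11,32.63) → (133.30,35.65) → (139.00,31.81). Closed: final G1 returns to the first vertex.

G21
G90
G0 X180.00 Y61.67
M3 S709
G01 X163.43 Y59.00 F1510
G01 X148.79 Y72.97 F1510
G01 X61.98 Y80.49 F1510
G01 X132.65 Y41.12 F1510
G0 X139.00 Y31.81
M3 S709
G01 X138.53 Y24.95 F1510
G01 X132.34 Y21.93 F1510
G01 X126.64 Y25.77 F1510
G01 X127.11 Y32.63 F1510
G01 X133.30 Y35.65 F1510
G01 X139.00 Y31.81 F1510
M5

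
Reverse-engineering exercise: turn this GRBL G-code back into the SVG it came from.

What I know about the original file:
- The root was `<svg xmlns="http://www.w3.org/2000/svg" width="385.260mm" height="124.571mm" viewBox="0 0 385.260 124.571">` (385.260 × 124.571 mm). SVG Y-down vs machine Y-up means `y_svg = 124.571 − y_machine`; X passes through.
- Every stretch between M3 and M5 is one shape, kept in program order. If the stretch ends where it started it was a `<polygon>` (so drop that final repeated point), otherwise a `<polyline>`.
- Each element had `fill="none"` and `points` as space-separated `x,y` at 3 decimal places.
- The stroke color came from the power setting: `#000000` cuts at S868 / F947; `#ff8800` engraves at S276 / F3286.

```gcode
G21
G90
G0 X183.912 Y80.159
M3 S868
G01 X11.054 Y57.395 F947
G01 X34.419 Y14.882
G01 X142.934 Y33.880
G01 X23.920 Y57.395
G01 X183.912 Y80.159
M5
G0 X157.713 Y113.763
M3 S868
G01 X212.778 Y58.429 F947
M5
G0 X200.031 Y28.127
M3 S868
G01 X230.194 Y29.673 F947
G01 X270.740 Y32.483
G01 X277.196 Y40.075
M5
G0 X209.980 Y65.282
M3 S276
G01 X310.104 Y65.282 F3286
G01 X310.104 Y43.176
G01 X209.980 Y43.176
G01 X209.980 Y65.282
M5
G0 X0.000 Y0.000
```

<svg xmlns="http://www.w3.org/2000/svg" width="385.260mm" height="124.571mm" viewBox="0 0 385.260 124.571">
  <polygon points="183.912,44.412 11.054,67.176 34.419,109.689 142.934,90.691 23.920,67.176" fill="none" stroke="#000000"/>
  <polyline points="157.713,10.808 212.778,66.142" fill="none" stroke="#000000"/>
  <polyline points="200.031,96.444 230.194,94.898 270.740,92.088 277.196,84.496" fill="none" stroke="#000000"/>
  <polygon points="209.980,59.289 310.104,59.289 310.104,81.395 209.980,81.395" fill="none" stroke="#ff8800"/>
</svg>

Machine Y-up, SVG Y-down with viewBox height 124.571, so y_svg = 124.571 − y_machine; X carries over.

Run 1: the run's S868 means `#000000` (cut). The run returns to its start, so emit a `<polygon>` with points (Y-flipped): 183.912,44.412 11.054,67.176 34.419,109.689 142.934,90.691 23.920,67.176.

Run 2: S868 ⇒ cut layer `#000000`. The run is open, so emit a `<polyline>` with points (Y-flipped): 157.713,10.808 212.778,66.142.

Run 3: the run's S868 means `#000000` (cut). The run is open, so emit a `<polyline>` with points (Y-flipped): 200.031,96.444 230.194,94.898 270.740,92.088 277.196,84.496.

Run 4: S276 ⇒ engrave layer `#ff8800`. The run returns to its start, so emit a `<polygon>` with points (Y-flipped): 209.980,59.289 310.104,59.289 310.104,81.395 209.980,81.395.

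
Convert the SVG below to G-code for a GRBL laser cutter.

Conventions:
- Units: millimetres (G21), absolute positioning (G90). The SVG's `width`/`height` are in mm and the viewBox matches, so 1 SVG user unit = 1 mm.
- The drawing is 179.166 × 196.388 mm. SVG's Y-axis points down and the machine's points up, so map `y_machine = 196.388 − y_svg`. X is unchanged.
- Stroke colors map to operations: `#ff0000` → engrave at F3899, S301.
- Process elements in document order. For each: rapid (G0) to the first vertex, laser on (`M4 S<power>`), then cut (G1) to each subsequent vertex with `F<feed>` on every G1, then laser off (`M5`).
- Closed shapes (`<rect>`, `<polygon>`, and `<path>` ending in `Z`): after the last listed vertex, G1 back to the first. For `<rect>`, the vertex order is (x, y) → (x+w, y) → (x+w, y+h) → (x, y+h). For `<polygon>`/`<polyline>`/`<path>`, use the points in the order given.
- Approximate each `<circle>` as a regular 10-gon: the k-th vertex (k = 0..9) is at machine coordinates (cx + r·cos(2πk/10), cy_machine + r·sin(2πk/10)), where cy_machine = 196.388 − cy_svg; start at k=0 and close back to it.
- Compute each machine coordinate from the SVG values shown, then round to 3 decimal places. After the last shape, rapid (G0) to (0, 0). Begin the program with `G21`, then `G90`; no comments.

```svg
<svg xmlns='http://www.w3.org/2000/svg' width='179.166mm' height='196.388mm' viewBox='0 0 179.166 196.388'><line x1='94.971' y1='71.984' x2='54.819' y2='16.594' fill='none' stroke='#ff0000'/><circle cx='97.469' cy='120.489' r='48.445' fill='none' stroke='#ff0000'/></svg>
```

G21
G90
G0 X94.971 Y124.404
M4 S301
G1 X54.819 Y179.794 F3899
M5
G0 X145.914 Y75.899
M4 S301
G1 X136.662 Y104.374 F3899
G1 X112.439 Y121.973 F3899
G1 X82.499 Y121.973 F3899
G1 X58.276 Y104.374 F3899
G1 X49.024 Y75.899 F3899
G1 X58.276 Y47.424 F3899
G1 X82.499 Y29.825 F3899
G1 X112.439 Y29.825 F3899
G1 X136.662 Y47.424 F3899
G1 X145.914 Y75.899 F3899
M5
G0 X0.000 Y0.000

Since the viewBox matches the mm dimensions, user units are millimetres directly. The only transform is the Y-flip y_m = 196.388 − y_svg.

Shape 1 is a line segment drawn with `<line>`. Its stroke #ff0000 means engrave at S301, F3899. After flipping Y the toolpath is (94.971,124.404) → (54.819,179.794).

Shape 2 is a circle drawn with `<circle>`. Its stroke #ff0000 means engrave at S301, F3899. After flipping Y the toolpath is (145.914,75.899) → (136.662,104.374) → (112.439,121.973) → (82.499,121.973) → (58.276,104.374) → (49.024,75.899) → (58.276,47.424) → (82.499,29.825) → (112.439,29.825) → (136.662,47.424) → (145.914,75.899), returning to the start.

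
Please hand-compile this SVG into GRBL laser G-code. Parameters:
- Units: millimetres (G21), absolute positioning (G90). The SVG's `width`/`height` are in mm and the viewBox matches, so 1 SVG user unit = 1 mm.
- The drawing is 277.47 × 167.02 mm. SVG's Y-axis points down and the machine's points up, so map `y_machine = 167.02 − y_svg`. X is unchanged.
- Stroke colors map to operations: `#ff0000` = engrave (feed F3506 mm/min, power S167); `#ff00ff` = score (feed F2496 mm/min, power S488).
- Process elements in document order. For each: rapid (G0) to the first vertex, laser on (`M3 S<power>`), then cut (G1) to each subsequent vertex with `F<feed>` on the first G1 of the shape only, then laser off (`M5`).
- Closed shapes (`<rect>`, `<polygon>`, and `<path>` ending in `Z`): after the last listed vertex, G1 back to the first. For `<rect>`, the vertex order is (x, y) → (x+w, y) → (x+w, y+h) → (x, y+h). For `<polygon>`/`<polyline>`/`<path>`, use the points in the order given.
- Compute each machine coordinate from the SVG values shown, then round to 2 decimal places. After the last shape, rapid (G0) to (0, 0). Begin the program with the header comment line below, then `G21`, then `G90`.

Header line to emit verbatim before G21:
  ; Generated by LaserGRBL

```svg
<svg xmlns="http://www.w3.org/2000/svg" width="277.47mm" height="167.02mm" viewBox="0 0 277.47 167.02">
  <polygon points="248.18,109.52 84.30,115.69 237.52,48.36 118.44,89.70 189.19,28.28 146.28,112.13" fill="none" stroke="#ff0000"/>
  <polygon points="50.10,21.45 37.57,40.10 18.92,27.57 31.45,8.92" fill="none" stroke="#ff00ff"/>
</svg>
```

; Generated by LaserGRBL
G21
G90
G0 X248.18 Y57.50
M3 S167
G1 X84.30 Y51.33 F3506
G1 X237.52 Y118.66
G1 X118.44 Y77.32
G1 X189.19 Y138.74
G1 X146.28 Y54.89
G1 X248.18 Y57.50
M5
G0 X50.10 Y145.57
M3 S488
G1 X37.57 Y126.92 F2496
G1 X18.92 Y139.45
G1 X31.45 Y158.10
G1 X50.10 Y145.57
M5
G0 X0.00 Y0.00

Since the viewBox matches the mm dimensions, user units are millimetres directly. The only transform is the Y-flip y_m = 167.02 − y_svg.

Shape 1 is a closed polygon drawn with `<polygon>`. Its stroke #ff0000 means engrave at S167, F3506. After flipping Y the toolpath is (248.18,57.50) → (84.30,51.33) → (237.52,118.66) → (118.44,77.32) → (189.19,138.74) → (146.28,54.89) → (248.18,57.50), returning to the start.

Shape 2 is a regular polygon drawn with `<polygon>`. Its stroke #ff00ff means score at S488, F2496. After flipping Y the toolpath is (50.10,145.57) → (37.57,126.92) → (18.92,139.45) → (31.45,158.10) → (50.10,145.57), returning to the start.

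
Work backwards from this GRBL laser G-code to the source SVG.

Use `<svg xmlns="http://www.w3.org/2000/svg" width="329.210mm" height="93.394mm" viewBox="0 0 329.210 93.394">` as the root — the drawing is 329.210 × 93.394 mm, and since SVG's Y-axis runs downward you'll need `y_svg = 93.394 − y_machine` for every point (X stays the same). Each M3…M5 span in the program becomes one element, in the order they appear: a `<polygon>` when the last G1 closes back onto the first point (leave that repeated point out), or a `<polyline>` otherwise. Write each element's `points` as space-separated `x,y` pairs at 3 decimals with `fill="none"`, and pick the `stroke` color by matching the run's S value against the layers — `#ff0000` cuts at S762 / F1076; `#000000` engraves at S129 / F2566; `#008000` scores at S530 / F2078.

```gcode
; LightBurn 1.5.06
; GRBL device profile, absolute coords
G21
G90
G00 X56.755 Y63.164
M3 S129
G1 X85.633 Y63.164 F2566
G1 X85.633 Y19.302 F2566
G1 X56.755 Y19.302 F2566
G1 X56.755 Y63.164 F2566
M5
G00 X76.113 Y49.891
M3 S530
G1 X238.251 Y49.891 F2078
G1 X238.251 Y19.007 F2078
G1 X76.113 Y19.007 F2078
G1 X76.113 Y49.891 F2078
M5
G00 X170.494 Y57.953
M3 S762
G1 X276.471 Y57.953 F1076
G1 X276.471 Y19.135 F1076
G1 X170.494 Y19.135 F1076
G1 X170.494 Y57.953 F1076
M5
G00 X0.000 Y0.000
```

Each laser-on run becomes one SVG element. Flip Y back into SVG space with y_svg = 93.394 − y_machine.

Run 1: S129 ⇒ engrave layer `#000000`. The run returns to its start, so emit a `<polygon>` with points (Y-flipped): 56.755,30.230 85.633,30.230 85.633,74.092 56.755,74.092.

Run 2: the run's S530 means `#008000` (score). The run returns to its start, so emit a `<polygon>` with points (Y-flipped): 76.113,43.503 238.251,43.503 238.251,74.387 76.113,74.387.

Run 3: S762 ⇒ cut layer `#ff0000`. The run returns to its start, so emit a `<polygon>` with points (Y-flipped): 170.494,35.441 276.471,35.441 276.471,74.259 170.494,74.259.

<svg xmlns="http://www.w3.org/2000/svg" width="329.210mm" height="93.394mm" viewBox="0 0 329.210 93.394">
  <polygon points="56.755,30.230 85.633,30.230 85.633,74.092 56.755,74.092" fill="none" stroke="#000000"/>
  <polygon points="76.113,43.503 238.251,43.503 238.251,74.387 76.113,74.387" fill="none" stroke="#008000"/>
  <polygon points="170.494,35.441 276.471,35.441 276.471,74.259 170.494,74.259" fill="none" stroke="#ff0000"/>
</svg>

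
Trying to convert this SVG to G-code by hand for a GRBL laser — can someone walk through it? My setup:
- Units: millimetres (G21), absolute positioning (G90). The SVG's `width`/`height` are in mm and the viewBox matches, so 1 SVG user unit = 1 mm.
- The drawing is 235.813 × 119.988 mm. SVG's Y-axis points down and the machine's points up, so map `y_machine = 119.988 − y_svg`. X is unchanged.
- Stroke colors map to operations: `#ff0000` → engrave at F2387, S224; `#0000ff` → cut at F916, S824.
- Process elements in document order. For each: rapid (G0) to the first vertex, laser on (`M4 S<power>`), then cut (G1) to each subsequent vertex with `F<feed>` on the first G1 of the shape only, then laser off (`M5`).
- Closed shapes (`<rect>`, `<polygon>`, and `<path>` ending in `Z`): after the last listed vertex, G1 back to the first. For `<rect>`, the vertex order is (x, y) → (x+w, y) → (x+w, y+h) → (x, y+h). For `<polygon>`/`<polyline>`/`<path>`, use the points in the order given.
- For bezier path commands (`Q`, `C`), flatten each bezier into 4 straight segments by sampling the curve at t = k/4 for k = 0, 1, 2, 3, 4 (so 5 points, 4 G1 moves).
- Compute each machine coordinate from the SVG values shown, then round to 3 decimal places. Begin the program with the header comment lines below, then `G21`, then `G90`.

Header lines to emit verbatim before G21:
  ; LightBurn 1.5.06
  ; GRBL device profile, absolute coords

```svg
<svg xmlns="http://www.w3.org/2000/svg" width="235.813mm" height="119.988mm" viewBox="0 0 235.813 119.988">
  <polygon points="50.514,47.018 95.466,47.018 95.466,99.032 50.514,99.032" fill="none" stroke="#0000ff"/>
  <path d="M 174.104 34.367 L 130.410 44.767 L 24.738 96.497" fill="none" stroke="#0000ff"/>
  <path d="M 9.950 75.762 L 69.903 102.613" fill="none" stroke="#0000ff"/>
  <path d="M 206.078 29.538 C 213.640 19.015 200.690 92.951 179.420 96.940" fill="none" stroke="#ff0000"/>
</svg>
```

; LightBurn 1.5.06
; GRBL device profile, absolute coords
G21
G90
G0 X50.514 Y72.970
M4 S824
G1 X95.466 Y72.970 F916
G1 X95.466 Y20.956
G1 X50.514 Y20.956
G1 X50.514 Y72.970
M5
G0 X174.104 Y85.621
M4 S824
G1 X130.410 Y75.221 F916
G1 X24.738 Y23.491
M5
G0 X9.950 Y44.226
M4 S824
G1 X69.903 Y17.375 F916
M5
G0 X206.078 Y90.450
M4 S224
G1 X208.094 Y84.919 F2387
G1 X203.561 Y62.191
G1 X193.622 Y36.742
G1 X179.420 Y23.048
M5

viewBox `0 0 235.813 119.988` with mm width/height → 1 unit = 1 mm. Flip: y_m = 119.988 − y_svg.

**Shape 1** — `<polygon>` rectangle, stroke `#0000ff` → cut (S824, F916). Machine vertices: (50.514,72.970) → (95.466,72.970) → (95.466,20.956) → (50.514,20.956) → (50.514,72.970). Closed: final G1 returns to the first vertex.

**Shape 2** — `<path>` open polyline, stroke `#0000ff` → cut (S824, F916). Machine vertices: (174.104,85.621) → (130.410,75.221) → (24.738,23.491). Open path.

**Shape 3** — `<path>` line segment, stroke `#0000ff` → cut (S824, F916). Machine vertices: (9.950,44.226) → (69.903,17.375). Open path.

**Shape 4** — `<path>` cubic bezier, stroke `#ff0000` → engrave (S224, F2387). Control points (SVG): P0=(206.078,29.538), P1=(213.640,19.015), P2=(200.690,92.951), P3=(179.420,96.940); sampled at t=k/4. Machine vertices: (206.078,90.450) → (208.094,84.919) → (203.561,62.191) → (193.622,36.742) → (179.420,23.048). Open path.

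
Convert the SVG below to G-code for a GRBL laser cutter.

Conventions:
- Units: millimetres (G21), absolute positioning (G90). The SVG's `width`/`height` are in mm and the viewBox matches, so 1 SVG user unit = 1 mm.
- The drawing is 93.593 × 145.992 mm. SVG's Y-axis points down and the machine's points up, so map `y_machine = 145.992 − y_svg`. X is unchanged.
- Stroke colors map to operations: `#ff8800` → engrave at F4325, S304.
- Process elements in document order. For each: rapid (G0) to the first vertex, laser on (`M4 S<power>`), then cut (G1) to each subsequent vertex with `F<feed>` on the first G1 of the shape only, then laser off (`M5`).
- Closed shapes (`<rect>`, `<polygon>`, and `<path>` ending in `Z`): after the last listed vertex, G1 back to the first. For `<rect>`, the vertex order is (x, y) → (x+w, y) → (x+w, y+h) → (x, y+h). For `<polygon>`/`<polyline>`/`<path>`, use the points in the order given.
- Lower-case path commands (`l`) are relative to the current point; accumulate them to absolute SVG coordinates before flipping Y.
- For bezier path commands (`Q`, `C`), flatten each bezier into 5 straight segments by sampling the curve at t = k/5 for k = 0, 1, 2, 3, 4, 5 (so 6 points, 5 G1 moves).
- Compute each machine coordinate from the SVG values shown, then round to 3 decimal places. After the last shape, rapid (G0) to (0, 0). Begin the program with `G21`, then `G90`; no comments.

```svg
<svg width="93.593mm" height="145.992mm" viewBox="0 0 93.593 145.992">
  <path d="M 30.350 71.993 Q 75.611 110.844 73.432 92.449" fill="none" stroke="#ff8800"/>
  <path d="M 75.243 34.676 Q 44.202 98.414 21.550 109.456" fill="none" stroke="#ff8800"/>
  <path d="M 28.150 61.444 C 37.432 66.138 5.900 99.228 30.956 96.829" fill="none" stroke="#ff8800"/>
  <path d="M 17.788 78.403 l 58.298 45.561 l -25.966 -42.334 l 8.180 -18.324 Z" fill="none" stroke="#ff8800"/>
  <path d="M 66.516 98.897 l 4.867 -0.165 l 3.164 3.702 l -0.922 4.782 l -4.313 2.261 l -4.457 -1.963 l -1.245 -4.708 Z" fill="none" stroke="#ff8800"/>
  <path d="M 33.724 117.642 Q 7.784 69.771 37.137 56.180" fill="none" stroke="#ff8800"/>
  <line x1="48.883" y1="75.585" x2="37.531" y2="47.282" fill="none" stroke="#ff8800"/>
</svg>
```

viewBox `0 0 93.593 145.992` with mm width/height → 1 unit = 1 mm. Flip: y_m = 145.992 − y_svg.

**Shape 1** — `<path>` quadratic bezier, stroke `#ff8800` → engrave (S304, F4325). Control points (SVG): P0=(30.350,71.993), P1=(75.611,110.844), P2=(73.432,92.449); sampled at t=k/5. Machine vertices: (30.350,73.999) → (46.557,60.748) → (58.968,52.078) → (67.585,47.986) → (72.406,48.475) → (73.432,53.543). Open path.

**Shape 2** — `<path>` quadratic bezier, stroke `#ff8800` → engrave (S304, F4325). Control points (SVG): P0=(75.243,34.676), P1=(44.202,98.414), P2=(21.550,109.456); sampled at t=k/5. Machine vertices: (75.243,111.316) → (63.162,87.929) → (51.752,68.757) → (41.014,53.801) → (30.946,43.061) → (21.550,36.536). Open path.

**Shape 3** — `<path>` cubic bezier, stroke `#ff8800` → engrave (S304, F4325). Control points (SVG): P0=(28.150,61.444), P1=(37.432,66.138), P2=(5.900,99.228), P3=(30.956,96.829); sampled at t=k/5. Machine vertices: (28.150,84.548) → (29.601,78.835) → (25.931,69.374) → (21.817,59.230) → (21.934,51.471) → (30.956,49.163). Open path.

**Shape 4** — `<path>` closed polygon, stroke `#ff8800` → engrave (S304, F4325). Machine vertices: (17.788,67.589) → (76.086,22.028) → (50.120,64.362) → (58.300,82.686) → (17.788,67.589). Closed: final G1 returns to the first vertex.

**Shape 5** — `<path>` regular polygon, stroke `#ff8800` → engrave (S304, F4325). Machine vertices: (66.516,47.095) → (71.383,47.260) → (74.547,43.558) → (73.625,38.776) → (69.312,36.515) → (64.855,38.478) → (63.610,43.186) → (66.516,47.095). Closed: final G1 returns to the first vertex.

**Shape 6** — `<path>` quadratic bezier, stroke `#ff8800` → engrave (S304, F4325). Control points (SVG): P0=(33.724,117.642), P1=(7.784,69.771), P2=(37.137,56.180); sampled at t=k/5. Machine vertices: (33.724,28.350) → (25.560,46.127) → (21.819,61.162) → (22.501,73.454) → (27.608,83.004) → (37.137,89.812). Open path.

**Shape 7** — `<line>` line segment, stroke `#ff8800` → engrave (S304, F4325). Machine vertices: (48.883,70.407) → (37.531,98.710). Open path.

G21
G90
G0 X30.350 Y73.999
M4 S304
G1 X46.557 Y60.748 F4325
G1 X58.968 Y52.078
G1 X67.585 Y47.986
G1 X72.406 Y48.475
G1 X73.432 Y53.543
M5
G0 X75.243 Y111.316
M4 S304
G1 X63.162 Y87.929 F4325
G1 X51.752 Y68.757
G1 X41.014 Y53.801
G1 X30.946 Y43.061
G1 X21.550 Y36.536
M5
G0 X28.150 Y84.548
M4 S304
G1 X29.601 Y78.835 F4325
G1 X25.931 Y69.374
G1 X21.817 Y59.230
G1 X21.934 Y51.471
G1 X30.956 Y49.163
M5
G0 X17.788 Y67.589
M4 S304
G1 X76.086 Y22.028 F4325
G1 X50.120 Y64.362
G1 X58.300 Y82.686
G1 X17.788 Y67.589
M5
G0 X66.516 Y47.095
M4 S304
G1 X71.383 Y47.260 F4325
G1 X74.547 Y43.558
G1 X73.625 Y38.776
G1 X69.312 Y36.515
G1 X64.855 Y38.478
G1 X63.610 Y43.186
G1 X66.516 Y47.095
M5
G0 X33.724 Y28.350
M4 S304
G1 X25.560 Y46.127 F4325
G1 X21.819 Y61.162
G1 X22.501 Y73.454
G1 X27.608 Y83.004
G1 X37.137 Y89.812
M5
G0 X48.883 Y70.407
M4 S304
G1 X37.531 Y98.710 F4325
M5
G0 X0.000 Y0.000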